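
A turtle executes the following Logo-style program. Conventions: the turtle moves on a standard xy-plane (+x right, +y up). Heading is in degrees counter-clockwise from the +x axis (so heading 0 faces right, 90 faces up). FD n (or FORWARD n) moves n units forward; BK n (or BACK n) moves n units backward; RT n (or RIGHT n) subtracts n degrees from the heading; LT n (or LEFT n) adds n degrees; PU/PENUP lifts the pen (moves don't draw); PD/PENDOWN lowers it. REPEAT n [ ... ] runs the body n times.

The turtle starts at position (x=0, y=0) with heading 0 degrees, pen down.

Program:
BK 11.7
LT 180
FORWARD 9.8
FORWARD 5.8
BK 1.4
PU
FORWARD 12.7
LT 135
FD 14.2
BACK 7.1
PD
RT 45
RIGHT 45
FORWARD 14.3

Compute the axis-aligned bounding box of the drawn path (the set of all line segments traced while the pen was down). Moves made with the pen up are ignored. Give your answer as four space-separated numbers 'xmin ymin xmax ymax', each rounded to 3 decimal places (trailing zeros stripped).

Executing turtle program step by step:
Start: pos=(0,0), heading=0, pen down
BK 11.7: (0,0) -> (-11.7,0) [heading=0, draw]
LT 180: heading 0 -> 180
FD 9.8: (-11.7,0) -> (-21.5,0) [heading=180, draw]
FD 5.8: (-21.5,0) -> (-27.3,0) [heading=180, draw]
BK 1.4: (-27.3,0) -> (-25.9,0) [heading=180, draw]
PU: pen up
FD 12.7: (-25.9,0) -> (-38.6,0) [heading=180, move]
LT 135: heading 180 -> 315
FD 14.2: (-38.6,0) -> (-28.559,-10.041) [heading=315, move]
BK 7.1: (-28.559,-10.041) -> (-33.58,-5.02) [heading=315, move]
PD: pen down
RT 45: heading 315 -> 270
RT 45: heading 270 -> 225
FD 14.3: (-33.58,-5.02) -> (-43.691,-15.132) [heading=225, draw]
Final: pos=(-43.691,-15.132), heading=225, 5 segment(s) drawn

Segment endpoints: x in {-43.691, -33.58, -27.3, -25.9, -21.5, -11.7, 0}, y in {-15.132, -5.02, 0, 0, 0, 0}
xmin=-43.691, ymin=-15.132, xmax=0, ymax=0

Answer: -43.691 -15.132 0 0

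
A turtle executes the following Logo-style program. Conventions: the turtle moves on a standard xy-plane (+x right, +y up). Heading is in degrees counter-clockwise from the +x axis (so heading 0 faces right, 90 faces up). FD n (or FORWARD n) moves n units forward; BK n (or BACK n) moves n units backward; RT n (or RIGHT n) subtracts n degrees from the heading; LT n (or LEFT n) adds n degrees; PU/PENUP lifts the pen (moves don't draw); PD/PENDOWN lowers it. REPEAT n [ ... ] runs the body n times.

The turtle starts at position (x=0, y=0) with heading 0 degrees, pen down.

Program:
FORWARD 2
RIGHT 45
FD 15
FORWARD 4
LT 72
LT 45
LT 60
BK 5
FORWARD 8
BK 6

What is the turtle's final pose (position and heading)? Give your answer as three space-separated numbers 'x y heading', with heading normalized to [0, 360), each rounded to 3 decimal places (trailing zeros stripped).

Answer: 17.442 -15.664 132

Derivation:
Executing turtle program step by step:
Start: pos=(0,0), heading=0, pen down
FD 2: (0,0) -> (2,0) [heading=0, draw]
RT 45: heading 0 -> 315
FD 15: (2,0) -> (12.607,-10.607) [heading=315, draw]
FD 4: (12.607,-10.607) -> (15.435,-13.435) [heading=315, draw]
LT 72: heading 315 -> 27
LT 45: heading 27 -> 72
LT 60: heading 72 -> 132
BK 5: (15.435,-13.435) -> (18.781,-17.151) [heading=132, draw]
FD 8: (18.781,-17.151) -> (13.428,-11.206) [heading=132, draw]
BK 6: (13.428,-11.206) -> (17.442,-15.664) [heading=132, draw]
Final: pos=(17.442,-15.664), heading=132, 6 segment(s) drawn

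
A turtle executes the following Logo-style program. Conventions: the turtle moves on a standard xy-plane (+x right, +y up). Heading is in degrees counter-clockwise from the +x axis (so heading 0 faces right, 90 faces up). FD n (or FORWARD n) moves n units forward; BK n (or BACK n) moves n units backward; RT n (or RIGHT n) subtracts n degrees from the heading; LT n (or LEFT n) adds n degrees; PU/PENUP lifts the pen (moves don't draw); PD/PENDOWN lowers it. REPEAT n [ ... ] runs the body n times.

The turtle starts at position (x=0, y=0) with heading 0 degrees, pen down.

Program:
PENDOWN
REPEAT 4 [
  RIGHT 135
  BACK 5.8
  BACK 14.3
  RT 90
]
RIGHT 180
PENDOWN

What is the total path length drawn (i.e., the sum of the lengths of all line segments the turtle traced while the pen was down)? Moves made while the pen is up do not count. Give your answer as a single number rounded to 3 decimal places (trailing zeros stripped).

Answer: 80.4

Derivation:
Executing turtle program step by step:
Start: pos=(0,0), heading=0, pen down
PD: pen down
REPEAT 4 [
  -- iteration 1/4 --
  RT 135: heading 0 -> 225
  BK 5.8: (0,0) -> (4.101,4.101) [heading=225, draw]
  BK 14.3: (4.101,4.101) -> (14.213,14.213) [heading=225, draw]
  RT 90: heading 225 -> 135
  -- iteration 2/4 --
  RT 135: heading 135 -> 0
  BK 5.8: (14.213,14.213) -> (8.413,14.213) [heading=0, draw]
  BK 14.3: (8.413,14.213) -> (-5.887,14.213) [heading=0, draw]
  RT 90: heading 0 -> 270
  -- iteration 3/4 --
  RT 135: heading 270 -> 135
  BK 5.8: (-5.887,14.213) -> (-1.786,10.112) [heading=135, draw]
  BK 14.3: (-1.786,10.112) -> (8.326,0) [heading=135, draw]
  RT 90: heading 135 -> 45
  -- iteration 4/4 --
  RT 135: heading 45 -> 270
  BK 5.8: (8.326,0) -> (8.326,5.8) [heading=270, draw]
  BK 14.3: (8.326,5.8) -> (8.326,20.1) [heading=270, draw]
  RT 90: heading 270 -> 180
]
RT 180: heading 180 -> 0
PD: pen down
Final: pos=(8.326,20.1), heading=0, 8 segment(s) drawn

Segment lengths:
  seg 1: (0,0) -> (4.101,4.101), length = 5.8
  seg 2: (4.101,4.101) -> (14.213,14.213), length = 14.3
  seg 3: (14.213,14.213) -> (8.413,14.213), length = 5.8
  seg 4: (8.413,14.213) -> (-5.887,14.213), length = 14.3
  seg 5: (-5.887,14.213) -> (-1.786,10.112), length = 5.8
  seg 6: (-1.786,10.112) -> (8.326,0), length = 14.3
  seg 7: (8.326,0) -> (8.326,5.8), length = 5.8
  seg 8: (8.326,5.8) -> (8.326,20.1), length = 14.3
Total = 80.4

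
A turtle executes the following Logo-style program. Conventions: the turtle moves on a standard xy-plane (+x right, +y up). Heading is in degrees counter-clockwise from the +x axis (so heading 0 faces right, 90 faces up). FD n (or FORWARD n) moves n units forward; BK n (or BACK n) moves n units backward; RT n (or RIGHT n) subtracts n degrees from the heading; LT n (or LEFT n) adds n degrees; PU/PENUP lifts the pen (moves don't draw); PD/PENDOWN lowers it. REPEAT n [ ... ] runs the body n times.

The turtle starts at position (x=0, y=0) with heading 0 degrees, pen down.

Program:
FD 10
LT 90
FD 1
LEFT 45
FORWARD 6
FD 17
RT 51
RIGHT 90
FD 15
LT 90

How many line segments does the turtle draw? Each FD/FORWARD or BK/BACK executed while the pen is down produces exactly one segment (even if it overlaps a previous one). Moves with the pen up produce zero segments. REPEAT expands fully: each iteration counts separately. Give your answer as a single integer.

Executing turtle program step by step:
Start: pos=(0,0), heading=0, pen down
FD 10: (0,0) -> (10,0) [heading=0, draw]
LT 90: heading 0 -> 90
FD 1: (10,0) -> (10,1) [heading=90, draw]
LT 45: heading 90 -> 135
FD 6: (10,1) -> (5.757,5.243) [heading=135, draw]
FD 17: (5.757,5.243) -> (-6.263,17.263) [heading=135, draw]
RT 51: heading 135 -> 84
RT 90: heading 84 -> 354
FD 15: (-6.263,17.263) -> (8.654,15.696) [heading=354, draw]
LT 90: heading 354 -> 84
Final: pos=(8.654,15.696), heading=84, 5 segment(s) drawn
Segments drawn: 5

Answer: 5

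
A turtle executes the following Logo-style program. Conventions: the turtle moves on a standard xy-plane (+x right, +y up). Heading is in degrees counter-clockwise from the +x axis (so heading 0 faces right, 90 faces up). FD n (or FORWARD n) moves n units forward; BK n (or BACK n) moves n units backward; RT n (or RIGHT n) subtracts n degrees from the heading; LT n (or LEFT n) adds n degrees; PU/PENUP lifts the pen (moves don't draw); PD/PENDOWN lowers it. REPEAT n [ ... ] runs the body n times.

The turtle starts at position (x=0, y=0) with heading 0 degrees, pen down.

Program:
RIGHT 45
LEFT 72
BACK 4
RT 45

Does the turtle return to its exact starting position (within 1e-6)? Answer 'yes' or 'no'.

Answer: no

Derivation:
Executing turtle program step by step:
Start: pos=(0,0), heading=0, pen down
RT 45: heading 0 -> 315
LT 72: heading 315 -> 27
BK 4: (0,0) -> (-3.564,-1.816) [heading=27, draw]
RT 45: heading 27 -> 342
Final: pos=(-3.564,-1.816), heading=342, 1 segment(s) drawn

Start position: (0, 0)
Final position: (-3.564, -1.816)
Distance = 4; >= 1e-6 -> NOT closed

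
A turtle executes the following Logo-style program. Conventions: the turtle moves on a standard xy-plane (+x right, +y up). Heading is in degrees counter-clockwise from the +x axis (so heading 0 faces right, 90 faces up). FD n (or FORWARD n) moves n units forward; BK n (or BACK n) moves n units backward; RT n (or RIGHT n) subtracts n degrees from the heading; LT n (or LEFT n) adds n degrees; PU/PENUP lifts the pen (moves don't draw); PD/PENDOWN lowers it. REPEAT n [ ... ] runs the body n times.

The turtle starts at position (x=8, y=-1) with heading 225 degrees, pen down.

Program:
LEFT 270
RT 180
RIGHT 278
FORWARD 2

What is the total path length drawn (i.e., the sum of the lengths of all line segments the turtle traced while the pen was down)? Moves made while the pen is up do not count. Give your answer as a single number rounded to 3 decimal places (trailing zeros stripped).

Executing turtle program step by step:
Start: pos=(8,-1), heading=225, pen down
LT 270: heading 225 -> 135
RT 180: heading 135 -> 315
RT 278: heading 315 -> 37
FD 2: (8,-1) -> (9.597,0.204) [heading=37, draw]
Final: pos=(9.597,0.204), heading=37, 1 segment(s) drawn

Segment lengths:
  seg 1: (8,-1) -> (9.597,0.204), length = 2
Total = 2

Answer: 2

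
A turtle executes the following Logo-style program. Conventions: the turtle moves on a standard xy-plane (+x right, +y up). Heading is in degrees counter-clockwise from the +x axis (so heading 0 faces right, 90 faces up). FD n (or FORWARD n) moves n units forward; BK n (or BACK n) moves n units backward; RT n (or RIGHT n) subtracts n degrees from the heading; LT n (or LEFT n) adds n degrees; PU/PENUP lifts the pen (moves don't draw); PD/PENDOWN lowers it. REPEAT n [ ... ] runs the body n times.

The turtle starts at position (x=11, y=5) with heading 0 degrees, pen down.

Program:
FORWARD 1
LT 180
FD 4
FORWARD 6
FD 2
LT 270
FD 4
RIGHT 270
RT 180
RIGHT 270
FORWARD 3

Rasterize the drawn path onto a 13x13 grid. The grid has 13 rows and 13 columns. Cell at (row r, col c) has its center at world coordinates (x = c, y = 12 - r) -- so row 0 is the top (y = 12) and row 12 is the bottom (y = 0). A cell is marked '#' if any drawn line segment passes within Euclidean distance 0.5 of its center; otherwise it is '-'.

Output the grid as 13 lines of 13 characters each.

Segment 0: (11,5) -> (12,5)
Segment 1: (12,5) -> (8,5)
Segment 2: (8,5) -> (2,5)
Segment 3: (2,5) -> (0,5)
Segment 4: (0,5) -> (0,9)
Segment 5: (0,9) -> (0,12)

Answer: #------------
#------------
#------------
#------------
#------------
#------------
#------------
#############
-------------
-------------
-------------
-------------
-------------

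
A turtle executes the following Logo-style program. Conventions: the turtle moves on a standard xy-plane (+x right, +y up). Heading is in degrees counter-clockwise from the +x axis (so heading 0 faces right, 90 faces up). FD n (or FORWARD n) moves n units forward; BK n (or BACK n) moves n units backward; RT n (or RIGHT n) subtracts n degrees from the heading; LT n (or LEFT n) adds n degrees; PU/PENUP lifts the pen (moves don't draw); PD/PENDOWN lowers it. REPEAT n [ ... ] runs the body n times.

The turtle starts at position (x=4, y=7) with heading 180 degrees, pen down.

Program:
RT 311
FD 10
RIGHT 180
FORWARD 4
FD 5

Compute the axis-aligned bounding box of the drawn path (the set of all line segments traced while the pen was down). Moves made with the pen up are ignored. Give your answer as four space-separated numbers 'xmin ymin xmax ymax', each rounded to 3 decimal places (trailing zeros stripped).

Answer: -2.561 -0.547 4 7

Derivation:
Executing turtle program step by step:
Start: pos=(4,7), heading=180, pen down
RT 311: heading 180 -> 229
FD 10: (4,7) -> (-2.561,-0.547) [heading=229, draw]
RT 180: heading 229 -> 49
FD 4: (-2.561,-0.547) -> (0.064,2.472) [heading=49, draw]
FD 5: (0.064,2.472) -> (3.344,6.245) [heading=49, draw]
Final: pos=(3.344,6.245), heading=49, 3 segment(s) drawn

Segment endpoints: x in {-2.561, 0.064, 3.344, 4}, y in {-0.547, 2.472, 6.245, 7}
xmin=-2.561, ymin=-0.547, xmax=4, ymax=7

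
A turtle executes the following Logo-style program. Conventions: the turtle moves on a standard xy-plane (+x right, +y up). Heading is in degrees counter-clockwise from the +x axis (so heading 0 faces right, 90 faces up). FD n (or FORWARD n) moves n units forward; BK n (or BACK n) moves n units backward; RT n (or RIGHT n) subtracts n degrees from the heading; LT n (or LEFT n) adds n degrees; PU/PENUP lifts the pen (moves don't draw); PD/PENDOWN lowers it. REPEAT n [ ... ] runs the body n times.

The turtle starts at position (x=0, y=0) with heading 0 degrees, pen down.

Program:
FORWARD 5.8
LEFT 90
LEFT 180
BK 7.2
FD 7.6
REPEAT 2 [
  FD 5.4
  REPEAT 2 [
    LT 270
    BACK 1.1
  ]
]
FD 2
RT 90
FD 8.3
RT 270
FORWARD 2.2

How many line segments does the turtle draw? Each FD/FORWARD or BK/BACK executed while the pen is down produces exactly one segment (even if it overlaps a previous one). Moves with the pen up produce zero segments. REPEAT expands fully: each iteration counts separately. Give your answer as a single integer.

Answer: 12

Derivation:
Executing turtle program step by step:
Start: pos=(0,0), heading=0, pen down
FD 5.8: (0,0) -> (5.8,0) [heading=0, draw]
LT 90: heading 0 -> 90
LT 180: heading 90 -> 270
BK 7.2: (5.8,0) -> (5.8,7.2) [heading=270, draw]
FD 7.6: (5.8,7.2) -> (5.8,-0.4) [heading=270, draw]
REPEAT 2 [
  -- iteration 1/2 --
  FD 5.4: (5.8,-0.4) -> (5.8,-5.8) [heading=270, draw]
  REPEAT 2 [
    -- iteration 1/2 --
    LT 270: heading 270 -> 180
    BK 1.1: (5.8,-5.8) -> (6.9,-5.8) [heading=180, draw]
    -- iteration 2/2 --
    LT 270: heading 180 -> 90
    BK 1.1: (6.9,-5.8) -> (6.9,-6.9) [heading=90, draw]
  ]
  -- iteration 2/2 --
  FD 5.4: (6.9,-6.9) -> (6.9,-1.5) [heading=90, draw]
  REPEAT 2 [
    -- iteration 1/2 --
    LT 270: heading 90 -> 0
    BK 1.1: (6.9,-1.5) -> (5.8,-1.5) [heading=0, draw]
    -- iteration 2/2 --
    LT 270: heading 0 -> 270
    BK 1.1: (5.8,-1.5) -> (5.8,-0.4) [heading=270, draw]
  ]
]
FD 2: (5.8,-0.4) -> (5.8,-2.4) [heading=270, draw]
RT 90: heading 270 -> 180
FD 8.3: (5.8,-2.4) -> (-2.5,-2.4) [heading=180, draw]
RT 270: heading 180 -> 270
FD 2.2: (-2.5,-2.4) -> (-2.5,-4.6) [heading=270, draw]
Final: pos=(-2.5,-4.6), heading=270, 12 segment(s) drawn
Segments drawn: 12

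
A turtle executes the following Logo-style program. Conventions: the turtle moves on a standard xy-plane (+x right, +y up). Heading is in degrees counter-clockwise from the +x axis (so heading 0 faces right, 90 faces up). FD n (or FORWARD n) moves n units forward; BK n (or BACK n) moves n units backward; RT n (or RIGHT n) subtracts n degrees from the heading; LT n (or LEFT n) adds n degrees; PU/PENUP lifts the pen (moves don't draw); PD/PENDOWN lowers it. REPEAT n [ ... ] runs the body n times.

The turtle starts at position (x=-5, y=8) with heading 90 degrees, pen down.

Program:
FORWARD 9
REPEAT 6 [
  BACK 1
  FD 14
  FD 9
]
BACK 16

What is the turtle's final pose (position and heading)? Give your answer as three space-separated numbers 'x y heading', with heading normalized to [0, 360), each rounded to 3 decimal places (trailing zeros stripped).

Executing turtle program step by step:
Start: pos=(-5,8), heading=90, pen down
FD 9: (-5,8) -> (-5,17) [heading=90, draw]
REPEAT 6 [
  -- iteration 1/6 --
  BK 1: (-5,17) -> (-5,16) [heading=90, draw]
  FD 14: (-5,16) -> (-5,30) [heading=90, draw]
  FD 9: (-5,30) -> (-5,39) [heading=90, draw]
  -- iteration 2/6 --
  BK 1: (-5,39) -> (-5,38) [heading=90, draw]
  FD 14: (-5,38) -> (-5,52) [heading=90, draw]
  FD 9: (-5,52) -> (-5,61) [heading=90, draw]
  -- iteration 3/6 --
  BK 1: (-5,61) -> (-5,60) [heading=90, draw]
  FD 14: (-5,60) -> (-5,74) [heading=90, draw]
  FD 9: (-5,74) -> (-5,83) [heading=90, draw]
  -- iteration 4/6 --
  BK 1: (-5,83) -> (-5,82) [heading=90, draw]
  FD 14: (-5,82) -> (-5,96) [heading=90, draw]
  FD 9: (-5,96) -> (-5,105) [heading=90, draw]
  -- iteration 5/6 --
  BK 1: (-5,105) -> (-5,104) [heading=90, draw]
  FD 14: (-5,104) -> (-5,118) [heading=90, draw]
  FD 9: (-5,118) -> (-5,127) [heading=90, draw]
  -- iteration 6/6 --
  BK 1: (-5,127) -> (-5,126) [heading=90, draw]
  FD 14: (-5,126) -> (-5,140) [heading=90, draw]
  FD 9: (-5,140) -> (-5,149) [heading=90, draw]
]
BK 16: (-5,149) -> (-5,133) [heading=90, draw]
Final: pos=(-5,133), heading=90, 20 segment(s) drawn

Answer: -5 133 90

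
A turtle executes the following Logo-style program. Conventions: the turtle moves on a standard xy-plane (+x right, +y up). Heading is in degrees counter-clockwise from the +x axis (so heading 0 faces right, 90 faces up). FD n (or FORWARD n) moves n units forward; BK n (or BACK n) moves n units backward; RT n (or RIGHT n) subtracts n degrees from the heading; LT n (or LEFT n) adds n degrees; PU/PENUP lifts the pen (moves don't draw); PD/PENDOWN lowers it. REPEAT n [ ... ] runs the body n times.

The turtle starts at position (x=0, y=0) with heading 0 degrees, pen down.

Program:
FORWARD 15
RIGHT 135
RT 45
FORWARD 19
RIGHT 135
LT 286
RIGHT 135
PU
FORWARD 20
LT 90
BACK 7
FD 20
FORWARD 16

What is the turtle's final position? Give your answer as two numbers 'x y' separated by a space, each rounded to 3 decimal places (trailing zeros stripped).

Executing turtle program step by step:
Start: pos=(0,0), heading=0, pen down
FD 15: (0,0) -> (15,0) [heading=0, draw]
RT 135: heading 0 -> 225
RT 45: heading 225 -> 180
FD 19: (15,0) -> (-4,0) [heading=180, draw]
RT 135: heading 180 -> 45
LT 286: heading 45 -> 331
RT 135: heading 331 -> 196
PU: pen up
FD 20: (-4,0) -> (-23.225,-5.513) [heading=196, move]
LT 90: heading 196 -> 286
BK 7: (-23.225,-5.513) -> (-25.155,1.216) [heading=286, move]
FD 20: (-25.155,1.216) -> (-19.642,-18.009) [heading=286, move]
FD 16: (-19.642,-18.009) -> (-15.232,-33.389) [heading=286, move]
Final: pos=(-15.232,-33.389), heading=286, 2 segment(s) drawn

Answer: -15.232 -33.389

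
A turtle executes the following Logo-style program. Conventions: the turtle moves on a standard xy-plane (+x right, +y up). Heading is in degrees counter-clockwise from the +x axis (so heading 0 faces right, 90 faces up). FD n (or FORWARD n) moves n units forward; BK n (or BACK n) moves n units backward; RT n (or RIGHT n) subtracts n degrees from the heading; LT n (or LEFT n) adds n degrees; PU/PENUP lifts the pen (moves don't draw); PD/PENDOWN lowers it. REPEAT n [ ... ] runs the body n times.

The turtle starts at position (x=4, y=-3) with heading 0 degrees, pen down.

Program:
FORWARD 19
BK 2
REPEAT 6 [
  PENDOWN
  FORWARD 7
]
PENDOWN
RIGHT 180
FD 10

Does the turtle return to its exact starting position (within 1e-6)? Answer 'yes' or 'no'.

Executing turtle program step by step:
Start: pos=(4,-3), heading=0, pen down
FD 19: (4,-3) -> (23,-3) [heading=0, draw]
BK 2: (23,-3) -> (21,-3) [heading=0, draw]
REPEAT 6 [
  -- iteration 1/6 --
  PD: pen down
  FD 7: (21,-3) -> (28,-3) [heading=0, draw]
  -- iteration 2/6 --
  PD: pen down
  FD 7: (28,-3) -> (35,-3) [heading=0, draw]
  -- iteration 3/6 --
  PD: pen down
  FD 7: (35,-3) -> (42,-3) [heading=0, draw]
  -- iteration 4/6 --
  PD: pen down
  FD 7: (42,-3) -> (49,-3) [heading=0, draw]
  -- iteration 5/6 --
  PD: pen down
  FD 7: (49,-3) -> (56,-3) [heading=0, draw]
  -- iteration 6/6 --
  PD: pen down
  FD 7: (56,-3) -> (63,-3) [heading=0, draw]
]
PD: pen down
RT 180: heading 0 -> 180
FD 10: (63,-3) -> (53,-3) [heading=180, draw]
Final: pos=(53,-3), heading=180, 9 segment(s) drawn

Start position: (4, -3)
Final position: (53, -3)
Distance = 49; >= 1e-6 -> NOT closed

Answer: no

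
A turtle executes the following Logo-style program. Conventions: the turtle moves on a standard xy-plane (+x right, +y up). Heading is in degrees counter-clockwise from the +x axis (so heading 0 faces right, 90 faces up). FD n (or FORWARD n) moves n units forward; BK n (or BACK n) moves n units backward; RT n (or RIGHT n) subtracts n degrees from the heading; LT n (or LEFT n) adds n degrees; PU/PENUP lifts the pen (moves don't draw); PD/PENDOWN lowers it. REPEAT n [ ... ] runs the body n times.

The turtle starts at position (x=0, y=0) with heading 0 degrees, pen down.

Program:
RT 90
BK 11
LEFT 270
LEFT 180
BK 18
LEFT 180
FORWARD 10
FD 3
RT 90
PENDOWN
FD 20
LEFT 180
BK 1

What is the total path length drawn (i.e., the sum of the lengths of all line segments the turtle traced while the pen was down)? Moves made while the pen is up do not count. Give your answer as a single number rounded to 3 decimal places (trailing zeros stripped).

Executing turtle program step by step:
Start: pos=(0,0), heading=0, pen down
RT 90: heading 0 -> 270
BK 11: (0,0) -> (0,11) [heading=270, draw]
LT 270: heading 270 -> 180
LT 180: heading 180 -> 0
BK 18: (0,11) -> (-18,11) [heading=0, draw]
LT 180: heading 0 -> 180
FD 10: (-18,11) -> (-28,11) [heading=180, draw]
FD 3: (-28,11) -> (-31,11) [heading=180, draw]
RT 90: heading 180 -> 90
PD: pen down
FD 20: (-31,11) -> (-31,31) [heading=90, draw]
LT 180: heading 90 -> 270
BK 1: (-31,31) -> (-31,32) [heading=270, draw]
Final: pos=(-31,32), heading=270, 6 segment(s) drawn

Segment lengths:
  seg 1: (0,0) -> (0,11), length = 11
  seg 2: (0,11) -> (-18,11), length = 18
  seg 3: (-18,11) -> (-28,11), length = 10
  seg 4: (-28,11) -> (-31,11), length = 3
  seg 5: (-31,11) -> (-31,31), length = 20
  seg 6: (-31,31) -> (-31,32), length = 1
Total = 63

Answer: 63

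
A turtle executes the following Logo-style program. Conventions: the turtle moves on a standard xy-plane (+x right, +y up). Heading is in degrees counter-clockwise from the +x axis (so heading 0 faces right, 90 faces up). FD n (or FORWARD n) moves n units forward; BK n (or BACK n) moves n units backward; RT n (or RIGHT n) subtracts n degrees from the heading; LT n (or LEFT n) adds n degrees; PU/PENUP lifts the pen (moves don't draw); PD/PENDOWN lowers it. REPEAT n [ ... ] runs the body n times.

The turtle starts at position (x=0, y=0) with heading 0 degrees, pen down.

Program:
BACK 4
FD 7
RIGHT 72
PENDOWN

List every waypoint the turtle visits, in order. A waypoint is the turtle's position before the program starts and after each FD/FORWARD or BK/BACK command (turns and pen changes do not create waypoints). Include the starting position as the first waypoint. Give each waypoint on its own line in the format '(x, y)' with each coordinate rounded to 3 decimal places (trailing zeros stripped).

Answer: (0, 0)
(-4, 0)
(3, 0)

Derivation:
Executing turtle program step by step:
Start: pos=(0,0), heading=0, pen down
BK 4: (0,0) -> (-4,0) [heading=0, draw]
FD 7: (-4,0) -> (3,0) [heading=0, draw]
RT 72: heading 0 -> 288
PD: pen down
Final: pos=(3,0), heading=288, 2 segment(s) drawn
Waypoints (3 total):
(0, 0)
(-4, 0)
(3, 0)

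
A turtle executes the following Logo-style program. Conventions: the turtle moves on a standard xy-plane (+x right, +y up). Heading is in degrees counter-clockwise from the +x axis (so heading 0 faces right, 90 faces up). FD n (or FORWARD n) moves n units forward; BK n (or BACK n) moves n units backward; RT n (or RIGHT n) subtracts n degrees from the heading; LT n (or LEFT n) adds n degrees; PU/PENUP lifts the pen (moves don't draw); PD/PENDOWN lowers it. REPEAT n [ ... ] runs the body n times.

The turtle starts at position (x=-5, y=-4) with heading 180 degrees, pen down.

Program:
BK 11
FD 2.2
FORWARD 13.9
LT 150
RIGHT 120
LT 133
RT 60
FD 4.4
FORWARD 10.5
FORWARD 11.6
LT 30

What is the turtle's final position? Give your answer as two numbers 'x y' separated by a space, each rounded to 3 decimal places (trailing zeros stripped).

Answer: -4.139 -29.821

Derivation:
Executing turtle program step by step:
Start: pos=(-5,-4), heading=180, pen down
BK 11: (-5,-4) -> (6,-4) [heading=180, draw]
FD 2.2: (6,-4) -> (3.8,-4) [heading=180, draw]
FD 13.9: (3.8,-4) -> (-10.1,-4) [heading=180, draw]
LT 150: heading 180 -> 330
RT 120: heading 330 -> 210
LT 133: heading 210 -> 343
RT 60: heading 343 -> 283
FD 4.4: (-10.1,-4) -> (-9.11,-8.287) [heading=283, draw]
FD 10.5: (-9.11,-8.287) -> (-6.748,-18.518) [heading=283, draw]
FD 11.6: (-6.748,-18.518) -> (-4.139,-29.821) [heading=283, draw]
LT 30: heading 283 -> 313
Final: pos=(-4.139,-29.821), heading=313, 6 segment(s) drawn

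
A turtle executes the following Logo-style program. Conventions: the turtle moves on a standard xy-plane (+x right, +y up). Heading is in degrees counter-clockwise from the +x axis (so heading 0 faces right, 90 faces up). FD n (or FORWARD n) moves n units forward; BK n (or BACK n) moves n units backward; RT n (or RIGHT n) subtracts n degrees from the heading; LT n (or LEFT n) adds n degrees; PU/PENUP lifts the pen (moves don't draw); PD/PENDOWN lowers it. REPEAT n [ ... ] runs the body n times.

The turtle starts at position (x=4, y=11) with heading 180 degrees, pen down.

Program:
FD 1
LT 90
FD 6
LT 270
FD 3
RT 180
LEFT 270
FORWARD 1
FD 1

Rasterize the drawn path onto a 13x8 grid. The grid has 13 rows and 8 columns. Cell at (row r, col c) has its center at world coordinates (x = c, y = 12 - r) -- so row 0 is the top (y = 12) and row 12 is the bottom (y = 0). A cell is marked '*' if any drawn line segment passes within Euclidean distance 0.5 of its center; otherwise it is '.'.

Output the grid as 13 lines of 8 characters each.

Segment 0: (4,11) -> (3,11)
Segment 1: (3,11) -> (3,5)
Segment 2: (3,5) -> (-0,5)
Segment 3: (-0,5) -> (-0,4)
Segment 4: (-0,4) -> (-0,3)

Answer: ........
...**...
...*....
...*....
...*....
...*....
...*....
****....
*.......
*.......
........
........
........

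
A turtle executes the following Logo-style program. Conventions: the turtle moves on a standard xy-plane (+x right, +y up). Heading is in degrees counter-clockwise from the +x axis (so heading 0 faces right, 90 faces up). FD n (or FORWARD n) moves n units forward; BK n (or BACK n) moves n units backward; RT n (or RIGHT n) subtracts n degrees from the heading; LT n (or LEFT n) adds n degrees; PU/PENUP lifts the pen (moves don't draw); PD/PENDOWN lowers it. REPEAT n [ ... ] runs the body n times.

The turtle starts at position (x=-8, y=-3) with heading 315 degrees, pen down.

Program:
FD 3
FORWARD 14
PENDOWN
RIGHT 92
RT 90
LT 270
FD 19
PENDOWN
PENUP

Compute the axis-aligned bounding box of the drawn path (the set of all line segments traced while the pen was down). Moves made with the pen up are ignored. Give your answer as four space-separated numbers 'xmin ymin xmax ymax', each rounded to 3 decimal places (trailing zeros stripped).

Answer: -8 -15.021 17.917 -2.063

Derivation:
Executing turtle program step by step:
Start: pos=(-8,-3), heading=315, pen down
FD 3: (-8,-3) -> (-5.879,-5.121) [heading=315, draw]
FD 14: (-5.879,-5.121) -> (4.021,-15.021) [heading=315, draw]
PD: pen down
RT 92: heading 315 -> 223
RT 90: heading 223 -> 133
LT 270: heading 133 -> 43
FD 19: (4.021,-15.021) -> (17.917,-2.063) [heading=43, draw]
PD: pen down
PU: pen up
Final: pos=(17.917,-2.063), heading=43, 3 segment(s) drawn

Segment endpoints: x in {-8, -5.879, 4.021, 17.917}, y in {-15.021, -5.121, -3, -2.063}
xmin=-8, ymin=-15.021, xmax=17.917, ymax=-2.063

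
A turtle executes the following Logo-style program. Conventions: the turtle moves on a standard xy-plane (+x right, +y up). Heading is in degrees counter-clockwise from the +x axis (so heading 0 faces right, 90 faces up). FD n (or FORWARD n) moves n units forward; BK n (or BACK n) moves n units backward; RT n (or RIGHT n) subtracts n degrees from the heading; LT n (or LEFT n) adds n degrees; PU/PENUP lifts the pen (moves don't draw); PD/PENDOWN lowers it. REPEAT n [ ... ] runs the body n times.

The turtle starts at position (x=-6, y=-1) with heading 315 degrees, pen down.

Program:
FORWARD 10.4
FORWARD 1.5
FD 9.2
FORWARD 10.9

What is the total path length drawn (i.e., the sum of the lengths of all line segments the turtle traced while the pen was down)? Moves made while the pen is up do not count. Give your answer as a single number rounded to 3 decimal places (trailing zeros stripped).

Answer: 32

Derivation:
Executing turtle program step by step:
Start: pos=(-6,-1), heading=315, pen down
FD 10.4: (-6,-1) -> (1.354,-8.354) [heading=315, draw]
FD 1.5: (1.354,-8.354) -> (2.415,-9.415) [heading=315, draw]
FD 9.2: (2.415,-9.415) -> (8.92,-15.92) [heading=315, draw]
FD 10.9: (8.92,-15.92) -> (16.627,-23.627) [heading=315, draw]
Final: pos=(16.627,-23.627), heading=315, 4 segment(s) drawn

Segment lengths:
  seg 1: (-6,-1) -> (1.354,-8.354), length = 10.4
  seg 2: (1.354,-8.354) -> (2.415,-9.415), length = 1.5
  seg 3: (2.415,-9.415) -> (8.92,-15.92), length = 9.2
  seg 4: (8.92,-15.92) -> (16.627,-23.627), length = 10.9
Total = 32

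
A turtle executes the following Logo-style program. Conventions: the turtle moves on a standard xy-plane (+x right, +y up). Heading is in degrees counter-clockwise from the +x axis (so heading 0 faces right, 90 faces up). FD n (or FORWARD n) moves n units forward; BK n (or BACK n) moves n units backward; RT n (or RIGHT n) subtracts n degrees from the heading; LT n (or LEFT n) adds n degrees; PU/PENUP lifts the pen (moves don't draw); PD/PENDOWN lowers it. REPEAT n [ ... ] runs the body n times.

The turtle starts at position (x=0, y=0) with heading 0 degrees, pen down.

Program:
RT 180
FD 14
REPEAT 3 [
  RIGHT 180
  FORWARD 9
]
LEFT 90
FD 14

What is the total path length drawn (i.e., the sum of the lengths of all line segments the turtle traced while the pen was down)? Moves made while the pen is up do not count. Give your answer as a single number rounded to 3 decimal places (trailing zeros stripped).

Executing turtle program step by step:
Start: pos=(0,0), heading=0, pen down
RT 180: heading 0 -> 180
FD 14: (0,0) -> (-14,0) [heading=180, draw]
REPEAT 3 [
  -- iteration 1/3 --
  RT 180: heading 180 -> 0
  FD 9: (-14,0) -> (-5,0) [heading=0, draw]
  -- iteration 2/3 --
  RT 180: heading 0 -> 180
  FD 9: (-5,0) -> (-14,0) [heading=180, draw]
  -- iteration 3/3 --
  RT 180: heading 180 -> 0
  FD 9: (-14,0) -> (-5,0) [heading=0, draw]
]
LT 90: heading 0 -> 90
FD 14: (-5,0) -> (-5,14) [heading=90, draw]
Final: pos=(-5,14), heading=90, 5 segment(s) drawn

Segment lengths:
  seg 1: (0,0) -> (-14,0), length = 14
  seg 2: (-14,0) -> (-5,0), length = 9
  seg 3: (-5,0) -> (-14,0), length = 9
  seg 4: (-14,0) -> (-5,0), length = 9
  seg 5: (-5,0) -> (-5,14), length = 14
Total = 55

Answer: 55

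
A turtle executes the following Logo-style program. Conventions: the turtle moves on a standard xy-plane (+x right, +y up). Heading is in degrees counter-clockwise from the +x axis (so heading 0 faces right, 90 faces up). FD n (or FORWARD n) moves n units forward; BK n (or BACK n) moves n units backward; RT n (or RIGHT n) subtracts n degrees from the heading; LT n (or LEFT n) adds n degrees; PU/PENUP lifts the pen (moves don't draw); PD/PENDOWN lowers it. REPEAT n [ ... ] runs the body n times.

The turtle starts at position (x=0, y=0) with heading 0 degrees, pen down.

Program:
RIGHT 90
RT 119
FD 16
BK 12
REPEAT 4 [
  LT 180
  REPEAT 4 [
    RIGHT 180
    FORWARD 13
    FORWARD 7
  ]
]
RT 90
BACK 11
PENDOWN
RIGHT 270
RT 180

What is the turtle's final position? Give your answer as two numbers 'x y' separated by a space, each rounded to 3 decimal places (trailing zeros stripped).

Answer: -8.831 -7.682

Derivation:
Executing turtle program step by step:
Start: pos=(0,0), heading=0, pen down
RT 90: heading 0 -> 270
RT 119: heading 270 -> 151
FD 16: (0,0) -> (-13.994,7.757) [heading=151, draw]
BK 12: (-13.994,7.757) -> (-3.498,1.939) [heading=151, draw]
REPEAT 4 [
  -- iteration 1/4 --
  LT 180: heading 151 -> 331
  REPEAT 4 [
    -- iteration 1/4 --
    RT 180: heading 331 -> 151
    FD 13: (-3.498,1.939) -> (-14.869,8.242) [heading=151, draw]
    FD 7: (-14.869,8.242) -> (-20.991,11.635) [heading=151, draw]
    -- iteration 2/4 --
    RT 180: heading 151 -> 331
    FD 13: (-20.991,11.635) -> (-9.621,5.333) [heading=331, draw]
    FD 7: (-9.621,5.333) -> (-3.498,1.939) [heading=331, draw]
    -- iteration 3/4 --
    RT 180: heading 331 -> 151
    FD 13: (-3.498,1.939) -> (-14.869,8.242) [heading=151, draw]
    FD 7: (-14.869,8.242) -> (-20.991,11.635) [heading=151, draw]
    -- iteration 4/4 --
    RT 180: heading 151 -> 331
    FD 13: (-20.991,11.635) -> (-9.621,5.333) [heading=331, draw]
    FD 7: (-9.621,5.333) -> (-3.498,1.939) [heading=331, draw]
  ]
  -- iteration 2/4 --
  LT 180: heading 331 -> 151
  REPEAT 4 [
    -- iteration 1/4 --
    RT 180: heading 151 -> 331
    FD 13: (-3.498,1.939) -> (7.872,-4.363) [heading=331, draw]
    FD 7: (7.872,-4.363) -> (13.994,-7.757) [heading=331, draw]
    -- iteration 2/4 --
    RT 180: heading 331 -> 151
    FD 13: (13.994,-7.757) -> (2.624,-1.454) [heading=151, draw]
    FD 7: (2.624,-1.454) -> (-3.498,1.939) [heading=151, draw]
    -- iteration 3/4 --
    RT 180: heading 151 -> 331
    FD 13: (-3.498,1.939) -> (7.872,-4.363) [heading=331, draw]
    FD 7: (7.872,-4.363) -> (13.994,-7.757) [heading=331, draw]
    -- iteration 4/4 --
    RT 180: heading 331 -> 151
    FD 13: (13.994,-7.757) -> (2.624,-1.454) [heading=151, draw]
    FD 7: (2.624,-1.454) -> (-3.498,1.939) [heading=151, draw]
  ]
  -- iteration 3/4 --
  LT 180: heading 151 -> 331
  REPEAT 4 [
    -- iteration 1/4 --
    RT 180: heading 331 -> 151
    FD 13: (-3.498,1.939) -> (-14.869,8.242) [heading=151, draw]
    FD 7: (-14.869,8.242) -> (-20.991,11.635) [heading=151, draw]
    -- iteration 2/4 --
    RT 180: heading 151 -> 331
    FD 13: (-20.991,11.635) -> (-9.621,5.333) [heading=331, draw]
    FD 7: (-9.621,5.333) -> (-3.498,1.939) [heading=331, draw]
    -- iteration 3/4 --
    RT 180: heading 331 -> 151
    FD 13: (-3.498,1.939) -> (-14.869,8.242) [heading=151, draw]
    FD 7: (-14.869,8.242) -> (-20.991,11.635) [heading=151, draw]
    -- iteration 4/4 --
    RT 180: heading 151 -> 331
    FD 13: (-20.991,11.635) -> (-9.621,5.333) [heading=331, draw]
    FD 7: (-9.621,5.333) -> (-3.498,1.939) [heading=331, draw]
  ]
  -- iteration 4/4 --
  LT 180: heading 331 -> 151
  REPEAT 4 [
    -- iteration 1/4 --
    RT 180: heading 151 -> 331
    FD 13: (-3.498,1.939) -> (7.872,-4.363) [heading=331, draw]
    FD 7: (7.872,-4.363) -> (13.994,-7.757) [heading=331, draw]
    -- iteration 2/4 --
    RT 180: heading 331 -> 151
    FD 13: (13.994,-7.757) -> (2.624,-1.454) [heading=151, draw]
    FD 7: (2.624,-1.454) -> (-3.498,1.939) [heading=151, draw]
    -- iteration 3/4 --
    RT 180: heading 151 -> 331
    FD 13: (-3.498,1.939) -> (7.872,-4.363) [heading=331, draw]
    FD 7: (7.872,-4.363) -> (13.994,-7.757) [heading=331, draw]
    -- iteration 4/4 --
    RT 180: heading 331 -> 151
    FD 13: (13.994,-7.757) -> (2.624,-1.454) [heading=151, draw]
    FD 7: (2.624,-1.454) -> (-3.498,1.939) [heading=151, draw]
  ]
]
RT 90: heading 151 -> 61
BK 11: (-3.498,1.939) -> (-8.831,-7.682) [heading=61, draw]
PD: pen down
RT 270: heading 61 -> 151
RT 180: heading 151 -> 331
Final: pos=(-8.831,-7.682), heading=331, 35 segment(s) drawn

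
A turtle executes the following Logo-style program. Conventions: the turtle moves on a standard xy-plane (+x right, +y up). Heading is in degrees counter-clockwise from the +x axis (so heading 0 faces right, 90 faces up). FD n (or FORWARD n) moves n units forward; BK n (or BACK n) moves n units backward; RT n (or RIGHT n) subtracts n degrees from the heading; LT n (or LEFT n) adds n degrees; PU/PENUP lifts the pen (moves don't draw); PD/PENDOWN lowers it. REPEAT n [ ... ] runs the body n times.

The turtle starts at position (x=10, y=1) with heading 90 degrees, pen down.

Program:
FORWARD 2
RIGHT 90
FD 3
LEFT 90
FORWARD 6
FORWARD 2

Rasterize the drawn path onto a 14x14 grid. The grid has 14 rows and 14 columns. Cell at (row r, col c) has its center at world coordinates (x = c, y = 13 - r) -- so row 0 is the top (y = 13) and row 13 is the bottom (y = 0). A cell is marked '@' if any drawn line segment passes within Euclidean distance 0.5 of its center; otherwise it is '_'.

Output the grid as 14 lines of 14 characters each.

Answer: ______________
______________
_____________@
_____________@
_____________@
_____________@
_____________@
_____________@
_____________@
_____________@
__________@@@@
__________@___
__________@___
______________

Derivation:
Segment 0: (10,1) -> (10,3)
Segment 1: (10,3) -> (13,3)
Segment 2: (13,3) -> (13,9)
Segment 3: (13,9) -> (13,11)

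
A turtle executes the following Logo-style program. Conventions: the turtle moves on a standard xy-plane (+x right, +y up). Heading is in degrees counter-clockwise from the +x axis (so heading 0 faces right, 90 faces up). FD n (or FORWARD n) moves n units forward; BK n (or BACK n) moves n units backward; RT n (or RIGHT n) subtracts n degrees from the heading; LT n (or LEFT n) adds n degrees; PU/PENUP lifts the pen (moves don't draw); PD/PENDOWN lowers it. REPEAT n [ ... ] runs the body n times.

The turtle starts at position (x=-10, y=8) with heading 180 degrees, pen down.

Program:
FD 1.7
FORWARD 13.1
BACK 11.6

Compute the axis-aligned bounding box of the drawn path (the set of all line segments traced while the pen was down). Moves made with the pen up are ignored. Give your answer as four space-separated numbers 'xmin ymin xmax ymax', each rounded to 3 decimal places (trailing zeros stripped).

Answer: -24.8 8 -10 8

Derivation:
Executing turtle program step by step:
Start: pos=(-10,8), heading=180, pen down
FD 1.7: (-10,8) -> (-11.7,8) [heading=180, draw]
FD 13.1: (-11.7,8) -> (-24.8,8) [heading=180, draw]
BK 11.6: (-24.8,8) -> (-13.2,8) [heading=180, draw]
Final: pos=(-13.2,8), heading=180, 3 segment(s) drawn

Segment endpoints: x in {-24.8, -13.2, -11.7, -10}, y in {8, 8}
xmin=-24.8, ymin=8, xmax=-10, ymax=8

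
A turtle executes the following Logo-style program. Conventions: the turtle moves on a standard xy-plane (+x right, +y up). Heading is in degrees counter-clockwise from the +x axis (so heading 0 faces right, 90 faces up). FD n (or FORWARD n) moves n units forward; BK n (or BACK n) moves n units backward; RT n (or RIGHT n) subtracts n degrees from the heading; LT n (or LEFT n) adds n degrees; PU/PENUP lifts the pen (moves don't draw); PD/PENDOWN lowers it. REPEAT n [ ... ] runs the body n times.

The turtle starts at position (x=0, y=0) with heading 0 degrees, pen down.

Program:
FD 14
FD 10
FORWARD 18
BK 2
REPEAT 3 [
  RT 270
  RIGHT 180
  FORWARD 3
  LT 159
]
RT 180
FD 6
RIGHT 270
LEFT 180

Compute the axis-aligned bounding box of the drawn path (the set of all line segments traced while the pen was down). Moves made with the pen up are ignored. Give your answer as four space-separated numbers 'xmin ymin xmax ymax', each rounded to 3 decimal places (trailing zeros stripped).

Executing turtle program step by step:
Start: pos=(0,0), heading=0, pen down
FD 14: (0,0) -> (14,0) [heading=0, draw]
FD 10: (14,0) -> (24,0) [heading=0, draw]
FD 18: (24,0) -> (42,0) [heading=0, draw]
BK 2: (42,0) -> (40,0) [heading=0, draw]
REPEAT 3 [
  -- iteration 1/3 --
  RT 270: heading 0 -> 90
  RT 180: heading 90 -> 270
  FD 3: (40,0) -> (40,-3) [heading=270, draw]
  LT 159: heading 270 -> 69
  -- iteration 2/3 --
  RT 270: heading 69 -> 159
  RT 180: heading 159 -> 339
  FD 3: (40,-3) -> (42.801,-4.075) [heading=339, draw]
  LT 159: heading 339 -> 138
  -- iteration 3/3 --
  RT 270: heading 138 -> 228
  RT 180: heading 228 -> 48
  FD 3: (42.801,-4.075) -> (44.808,-1.846) [heading=48, draw]
  LT 159: heading 48 -> 207
]
RT 180: heading 207 -> 27
FD 6: (44.808,-1.846) -> (50.154,0.878) [heading=27, draw]
RT 270: heading 27 -> 117
LT 180: heading 117 -> 297
Final: pos=(50.154,0.878), heading=297, 8 segment(s) drawn

Segment endpoints: x in {0, 14, 24, 40, 42, 42.801, 44.808, 50.154}, y in {-4.075, -3, -1.846, 0, 0.878}
xmin=0, ymin=-4.075, xmax=50.154, ymax=0.878

Answer: 0 -4.075 50.154 0.878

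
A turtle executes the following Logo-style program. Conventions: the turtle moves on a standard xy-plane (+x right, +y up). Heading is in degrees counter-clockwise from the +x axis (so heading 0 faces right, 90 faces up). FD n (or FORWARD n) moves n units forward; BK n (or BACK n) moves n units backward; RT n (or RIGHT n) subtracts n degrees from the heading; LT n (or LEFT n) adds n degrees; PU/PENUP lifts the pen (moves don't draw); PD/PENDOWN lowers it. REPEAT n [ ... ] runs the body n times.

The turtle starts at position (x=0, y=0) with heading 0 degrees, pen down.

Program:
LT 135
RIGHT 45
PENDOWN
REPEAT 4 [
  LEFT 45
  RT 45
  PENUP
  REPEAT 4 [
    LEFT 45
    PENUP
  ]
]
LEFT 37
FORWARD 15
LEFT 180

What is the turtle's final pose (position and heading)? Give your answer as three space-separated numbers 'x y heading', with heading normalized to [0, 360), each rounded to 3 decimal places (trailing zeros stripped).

Executing turtle program step by step:
Start: pos=(0,0), heading=0, pen down
LT 135: heading 0 -> 135
RT 45: heading 135 -> 90
PD: pen down
REPEAT 4 [
  -- iteration 1/4 --
  LT 45: heading 90 -> 135
  RT 45: heading 135 -> 90
  PU: pen up
  REPEAT 4 [
    -- iteration 1/4 --
    LT 45: heading 90 -> 135
    PU: pen up
    -- iteration 2/4 --
    LT 45: heading 135 -> 180
    PU: pen up
    -- iteration 3/4 --
    LT 45: heading 180 -> 225
    PU: pen up
    -- iteration 4/4 --
    LT 45: heading 225 -> 270
    PU: pen up
  ]
  -- iteration 2/4 --
  LT 45: heading 270 -> 315
  RT 45: heading 315 -> 270
  PU: pen up
  REPEAT 4 [
    -- iteration 1/4 --
    LT 45: heading 270 -> 315
    PU: pen up
    -- iteration 2/4 --
    LT 45: heading 315 -> 0
    PU: pen up
    -- iteration 3/4 --
    LT 45: heading 0 -> 45
    PU: pen up
    -- iteration 4/4 --
    LT 45: heading 45 -> 90
    PU: pen up
  ]
  -- iteration 3/4 --
  LT 45: heading 90 -> 135
  RT 45: heading 135 -> 90
  PU: pen up
  REPEAT 4 [
    -- iteration 1/4 --
    LT 45: heading 90 -> 135
    PU: pen up
    -- iteration 2/4 --
    LT 45: heading 135 -> 180
    PU: pen up
    -- iteration 3/4 --
    LT 45: heading 180 -> 225
    PU: pen up
    -- iteration 4/4 --
    LT 45: heading 225 -> 270
    PU: pen up
  ]
  -- iteration 4/4 --
  LT 45: heading 270 -> 315
  RT 45: heading 315 -> 270
  PU: pen up
  REPEAT 4 [
    -- iteration 1/4 --
    LT 45: heading 270 -> 315
    PU: pen up
    -- iteration 2/4 --
    LT 45: heading 315 -> 0
    PU: pen up
    -- iteration 3/4 --
    LT 45: heading 0 -> 45
    PU: pen up
    -- iteration 4/4 --
    LT 45: heading 45 -> 90
    PU: pen up
  ]
]
LT 37: heading 90 -> 127
FD 15: (0,0) -> (-9.027,11.98) [heading=127, move]
LT 180: heading 127 -> 307
Final: pos=(-9.027,11.98), heading=307, 0 segment(s) drawn

Answer: -9.027 11.98 307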